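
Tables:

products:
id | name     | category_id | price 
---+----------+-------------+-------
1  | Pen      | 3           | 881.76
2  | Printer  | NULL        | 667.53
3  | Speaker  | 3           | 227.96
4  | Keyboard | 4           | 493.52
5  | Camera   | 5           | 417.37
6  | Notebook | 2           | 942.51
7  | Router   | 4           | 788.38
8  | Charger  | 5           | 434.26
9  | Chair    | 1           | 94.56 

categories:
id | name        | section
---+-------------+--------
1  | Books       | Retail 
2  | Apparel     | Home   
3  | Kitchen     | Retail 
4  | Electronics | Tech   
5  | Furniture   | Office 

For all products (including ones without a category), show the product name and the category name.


LEFT JOIN keeps every row from products (the left table); where category_id has no match in categories, the category columns become NULL. Walk through each product:
  - product 1 (Pen): category_id=3 -> matches Kitchen
  - product 2 (Printer): category_id=NULL, no match -> kept with NULL
  - product 3 (Speaker): category_id=3 -> matches Kitchen
  - product 4 (Keyboard): category_id=4 -> matches Electronics
  - product 5 (Camera): category_id=5 -> matches Furniture
  - product 6 (Notebook): category_id=2 -> matches Apparel
  - product 7 (Router): category_id=4 -> matches Electronics
  - product 8 (Charger): category_id=5 -> matches Furniture
  - product 9 (Chair): category_id=1 -> matches Books
All 9 rows appear; 1 has NULL category.

SQL:
SELECT a.name, b.name AS category
FROM products a
LEFT JOIN categories b ON a.category_id = b.id

Result:
name     | category   
---------+------------
Pen      | Kitchen    
Printer  | NULL       
Speaker  | Kitchen    
Keyboard | Electronics
Camera   | Furniture  
Notebook | Apparel    
Router   | Electronics
Charger  | Furniture  
Chair    | Books      


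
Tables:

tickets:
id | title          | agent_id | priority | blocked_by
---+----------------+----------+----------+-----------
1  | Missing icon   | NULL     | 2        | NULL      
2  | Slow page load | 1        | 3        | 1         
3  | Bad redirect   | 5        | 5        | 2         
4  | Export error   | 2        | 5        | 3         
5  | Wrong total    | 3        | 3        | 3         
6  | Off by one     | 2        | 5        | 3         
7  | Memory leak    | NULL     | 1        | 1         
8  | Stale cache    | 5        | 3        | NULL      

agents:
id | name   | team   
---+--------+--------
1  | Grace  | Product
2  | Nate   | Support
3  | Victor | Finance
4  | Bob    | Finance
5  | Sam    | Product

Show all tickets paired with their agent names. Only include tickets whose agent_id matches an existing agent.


INNER JOIN keeps only tickets rows whose agent_id matches an id in agents. Walk through each ticket:
  - ticket 1 (Missing icon): agent_id=NULL, no match -> dropped
  - ticket 2 (Slow page load): agent_id=1 -> matches Grace
  - ticket 3 (Bad redirect): agent_id=5 -> matches Sam
  - ticket 4 (Export error): agent_id=2 -> matches Nate
  - ticket 5 (Wrong total): agent_id=3 -> matches Victor
  - ticket 6 (Off by one): agent_id=2 -> matches Nate
  - ticket 7 (Memory leak): agent_id=NULL, no match -> dropped
  - ticket 8 (Stale cache): agent_id=5 -> matches Sam
So 2 of 8 rows are dropped.

SQL:
SELECT a.title, b.name AS agent
FROM tickets a
INNER JOIN agents b ON a.agent_id = b.id

Result:
title          | agent 
---------------+-------
Slow page load | Grace 
Bad redirect   | Sam   
Export error   | Nate  
Wrong total    | Victor
Off by one     | Nate  
Stale cache    | Sam   


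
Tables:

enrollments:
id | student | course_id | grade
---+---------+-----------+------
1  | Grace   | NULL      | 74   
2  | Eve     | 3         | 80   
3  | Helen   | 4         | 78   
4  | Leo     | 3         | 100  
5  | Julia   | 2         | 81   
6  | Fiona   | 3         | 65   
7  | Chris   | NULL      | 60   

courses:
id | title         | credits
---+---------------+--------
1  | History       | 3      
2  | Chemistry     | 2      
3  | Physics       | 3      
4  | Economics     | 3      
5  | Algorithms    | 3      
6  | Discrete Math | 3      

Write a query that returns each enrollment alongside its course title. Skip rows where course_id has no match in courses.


INNER JOIN keeps only enrollments rows whose course_id matches an id in courses. Walk through each enrollment:
  - enrollment 1 (Grace): course_id=NULL, no match -> dropped
  - enrollment 2 (Eve): course_id=3 -> matches Physics
  - enrollment 3 (Helen): course_id=4 -> matches Economics
  - enrollment 4 (Leo): course_id=3 -> matches Physics
  - enrollment 5 (Julia): course_id=2 -> matches Chemistry
  - enrollment 6 (Fiona): course_id=3 -> matches Physics
  - enrollment 7 (Chris): course_id=NULL, no match -> dropped
So 2 of 7 rows are dropped.

SQL:
SELECT a.student, b.title AS course
FROM enrollments a
INNER JOIN courses b ON a.course_id = b.id

Result:
student | course   
--------+----------
Eve     | Physics  
Helen   | Economics
Leo     | Physics  
Julia   | Chemistry
Fiona   | Physics  


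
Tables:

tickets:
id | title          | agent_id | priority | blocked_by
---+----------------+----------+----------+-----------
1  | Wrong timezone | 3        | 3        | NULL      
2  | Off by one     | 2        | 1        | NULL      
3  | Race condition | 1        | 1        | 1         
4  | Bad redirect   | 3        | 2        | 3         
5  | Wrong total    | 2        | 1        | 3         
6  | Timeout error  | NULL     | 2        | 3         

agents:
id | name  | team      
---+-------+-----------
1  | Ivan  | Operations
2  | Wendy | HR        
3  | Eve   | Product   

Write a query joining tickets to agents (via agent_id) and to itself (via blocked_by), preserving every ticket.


Two LEFT JOINs from the same base table tickets: one to agents via agent_id, one to tickets itself via blocked_by. Both are LEFT so every ticket is preserved.
Match against agents:
  - ticket 1 (Wrong timezone): agent_id=3 -> matches Eve
  - ticket 2 (Off by one): agent_id=2 -> matches Wendy
  - ticket 3 (Race condition): agent_id=1 -> matches Ivan
  - ticket 4 (Bad redirect): agent_id=3 -> matches Eve
  - ticket 5 (Wrong total): agent_id=2 -> matches Wendy
  - ticket 6 (Timeout error): agent_id=NULL, no match -> kept with NULL
Match against tickets (self):
  - ticket 1 (Wrong timezone): blocked_by=NULL -> NULL
  - ticket 2 (Off by one): blocked_by=NULL -> NULL
  - ticket 3 (Race condition): blocked_by=1 -> Wrong timezone
  - ticket 4 (Bad redirect): blocked_by=3 -> Race condition
  - ticket 5 (Wrong total): blocked_by=3 -> Race condition
  - ticket 6 (Timeout error): blocked_by=3 -> Race condition

SQL:
SELECT a.title, b.name AS agent, c.title AS blocked_by
FROM tickets a
LEFT JOIN agents b ON a.agent_id = b.id
LEFT JOIN tickets c ON a.blocked_by = c.id

Result:
title          | agent | blocked_by    
---------------+-------+---------------
Wrong timezone | Eve   | NULL          
Off by one     | Wendy | NULL          
Race condition | Ivan  | Wrong timezone
Bad redirect   | Eve   | Race condition
Wrong total    | Wendy | Race condition
Timeout error  | NULL  | Race condition


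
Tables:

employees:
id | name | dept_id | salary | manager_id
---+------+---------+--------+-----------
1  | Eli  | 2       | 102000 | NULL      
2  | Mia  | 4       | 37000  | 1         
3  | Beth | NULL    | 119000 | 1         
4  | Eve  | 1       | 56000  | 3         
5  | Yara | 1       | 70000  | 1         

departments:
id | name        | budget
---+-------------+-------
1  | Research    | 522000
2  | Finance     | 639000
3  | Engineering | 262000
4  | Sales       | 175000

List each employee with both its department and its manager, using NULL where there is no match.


Two LEFT JOINs from the same base table employees: one to departments via dept_id, one to employees itself via manager_id. Both are LEFT so every employee is preserved.
Match against departments:
  - employee 1 (Eli): dept_id=2 -> matches Finance
  - employee 2 (Mia): dept_id=4 -> matches Sales
  - employee 3 (Beth): dept_id=NULL, no match -> kept with NULL
  - employee 4 (Eve): dept_id=1 -> matches Research
  - employee 5 (Yara): dept_id=1 -> matches Research
Match against employees (self):
  - employee 1 (Eli): manager_id=NULL -> NULL
  - employee 2 (Mia): manager_id=1 -> Eli
  - employee 3 (Beth): manager_id=1 -> Eli
  - employee 4 (Eve): manager_id=3 -> Beth
  - employee 5 (Yara): manager_id=1 -> Eli

SQL:
SELECT a.name, b.name AS department, c.name AS manager
FROM employees a
LEFT JOIN departments b ON a.dept_id = b.id
LEFT JOIN employees c ON a.manager_id = c.id

Result:
name | department | manager
-----+------------+--------
Eli  | Finance    | NULL   
Mia  | Sales      | Eli    
Beth | NULL       | Eli    
Eve  | Research   | Beth   
Yara | Research   | Eli    


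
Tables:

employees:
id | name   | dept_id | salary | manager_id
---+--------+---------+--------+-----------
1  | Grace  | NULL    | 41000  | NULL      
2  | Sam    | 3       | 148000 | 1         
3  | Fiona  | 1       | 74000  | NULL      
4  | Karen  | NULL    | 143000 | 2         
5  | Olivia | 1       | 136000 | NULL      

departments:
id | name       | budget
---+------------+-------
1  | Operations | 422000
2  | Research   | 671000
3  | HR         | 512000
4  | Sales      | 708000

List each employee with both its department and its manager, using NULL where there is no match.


Two LEFT JOINs from the same base table employees: one to departments via dept_id, one to employees itself via manager_id. Both are LEFT so every employee is preserved.
Match against departments:
  - employee 1 (Grace): dept_id=NULL, no match -> kept with NULL
  - employee 2 (Sam): dept_id=3 -> matches HR
  - employee 3 (Fiona): dept_id=1 -> matches Operations
  - employee 4 (Karen): dept_id=NULL, no match -> kept with NULL
  - employee 5 (Olivia): dept_id=1 -> matches Operations
Match against employees (self):
  - employee 1 (Grace): manager_id=NULL -> NULL
  - employee 2 (Sam): manager_id=1 -> Grace
  - employee 3 (Fiona): manager_id=NULL -> NULL
  - employee 4 (Karen): manager_id=2 -> Sam
  - employee 5 (Olivia): manager_id=NULL -> NULL

SQL:
SELECT a.name, b.name AS department, c.name AS manager
FROM employees a
LEFT JOIN departments b ON a.dept_id = b.id
LEFT JOIN employees c ON a.manager_id = c.id

Result:
name   | department | manager
-------+------------+--------
Grace  | NULL       | NULL   
Sam    | HR         | Grace  
Fiona  | Operations | NULL   
Karen  | NULL       | Sam    
Olivia | Operations | NULL   


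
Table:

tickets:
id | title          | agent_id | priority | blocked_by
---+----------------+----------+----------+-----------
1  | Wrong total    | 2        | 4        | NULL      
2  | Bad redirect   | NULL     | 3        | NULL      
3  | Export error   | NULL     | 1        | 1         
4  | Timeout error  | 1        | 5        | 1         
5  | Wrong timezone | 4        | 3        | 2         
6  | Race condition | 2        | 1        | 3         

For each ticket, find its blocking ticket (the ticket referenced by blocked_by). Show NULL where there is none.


This is a self-join: tickets is joined to a second copy of itself, matching each row's blocked_by to another row's id. Use LEFT JOIN so rows with blocked_by=NULL are kept.
  - ticket 1 (Wrong total): blocked_by=NULL -> NULL
  - ticket 2 (Bad redirect): blocked_by=NULL -> NULL
  - ticket 3 (Export error): blocked_by=1 -> Wrong total
  - ticket 4 (Timeout error): blocked_by=1 -> Wrong total
  - ticket 5 (Wrong timezone): blocked_by=2 -> Bad redirect
  - ticket 6 (Race condition): blocked_by=3 -> Export error

SQL:
SELECT a.title AS item, b.title AS blocked_by
FROM tickets a
LEFT JOIN tickets b ON a.blocked_by = b.id

Result:
item           | blocked_by  
---------------+-------------
Wrong total    | NULL        
Bad redirect   | NULL        
Export error   | Wrong total 
Timeout error  | Wrong total 
Wrong timezone | Bad redirect
Race condition | Export error


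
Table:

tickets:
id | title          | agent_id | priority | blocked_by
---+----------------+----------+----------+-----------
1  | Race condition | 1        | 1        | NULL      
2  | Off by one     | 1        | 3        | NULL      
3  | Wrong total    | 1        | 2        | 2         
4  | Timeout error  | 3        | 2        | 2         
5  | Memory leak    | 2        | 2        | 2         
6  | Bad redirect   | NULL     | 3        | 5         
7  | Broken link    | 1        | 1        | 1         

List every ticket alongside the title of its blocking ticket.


This is a self-join: tickets is joined to a second copy of itself, matching each row's blocked_by to another row's id. Use LEFT JOIN so rows with blocked_by=NULL are kept.
  - ticket 1 (Race condition): blocked_by=NULL -> NULL
  - ticket 2 (Off by one): blocked_by=NULL -> NULL
  - ticket 3 (Wrong total): blocked_by=2 -> Off by one
  - ticket 4 (Timeout error): blocked_by=2 -> Off by one
  - ticket 5 (Memory leak): blocked_by=2 -> Off by one
  - ticket 6 (Bad redirect): blocked_by=5 -> Memory leak
  - ticket 7 (Broken link): blocked_by=1 -> Race condition

SQL:
SELECT a.title AS item, b.title AS blocked_by
FROM tickets a
LEFT JOIN tickets b ON a.blocked_by = b.id

Result:
item           | blocked_by    
---------------+---------------
Race condition | NULL          
Off by one     | NULL          
Wrong total    | Off by one    
Timeout error  | Off by one    
Memory leak    | Off by one    
Bad redirect   | Memory leak   
Broken link    | Race condition


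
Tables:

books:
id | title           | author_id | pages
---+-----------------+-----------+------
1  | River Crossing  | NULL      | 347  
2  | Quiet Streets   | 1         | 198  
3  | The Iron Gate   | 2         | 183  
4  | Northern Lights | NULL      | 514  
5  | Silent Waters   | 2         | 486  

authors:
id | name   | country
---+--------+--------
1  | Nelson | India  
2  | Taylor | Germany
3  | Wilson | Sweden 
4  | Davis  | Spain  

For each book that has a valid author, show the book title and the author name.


INNER JOIN keeps only books rows whose author_id matches an id in authors. Walk through each book:
  - book 1 (River Crossing): author_id=NULL, no match -> dropped
  - book 2 (Quiet Streets): author_id=1 -> matches Nelson
  - book 3 (The Iron Gate): author_id=2 -> matches Taylor
  - book 4 (Northern Lights): author_id=NULL, no match -> dropped
  - book 5 (Silent Waters): author_id=2 -> matches Taylor
So 2 of 5 rows are dropped.

SQL:
SELECT a.title, b.name AS author
FROM books a
INNER JOIN authors b ON a.author_id = b.id

Result:
title         | author
--------------+-------
Quiet Streets | Nelson
The Iron Gate | Taylor
Silent Waters | Taylor


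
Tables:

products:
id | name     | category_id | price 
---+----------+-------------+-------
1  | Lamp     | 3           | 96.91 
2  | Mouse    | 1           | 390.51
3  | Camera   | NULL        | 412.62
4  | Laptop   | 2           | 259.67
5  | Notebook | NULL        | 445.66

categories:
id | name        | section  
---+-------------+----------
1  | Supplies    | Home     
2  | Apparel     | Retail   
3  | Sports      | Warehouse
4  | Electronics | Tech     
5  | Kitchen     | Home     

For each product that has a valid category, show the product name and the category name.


INNER JOIN keeps only products rows whose category_id matches an id in categories. Walk through each product:
  - product 1 (Lamp): category_id=3 -> matches Sports
  - product 2 (Mouse): category_id=1 -> matches Supplies
  - product 3 (Camera): category_id=NULL, no match -> dropped
  - product 4 (Laptop): category_id=2 -> matches Apparel
  - product 5 (Notebook): category_id=NULL, no match -> dropped
So 2 of 5 rows are dropped.

SQL:
SELECT a.name, b.name AS category
FROM products a
INNER JOIN categories b ON a.category_id = b.id

Result:
name   | category
-------+---------
Lamp   | Sports  
Mouse  | Supplies
Laptop | Apparel 


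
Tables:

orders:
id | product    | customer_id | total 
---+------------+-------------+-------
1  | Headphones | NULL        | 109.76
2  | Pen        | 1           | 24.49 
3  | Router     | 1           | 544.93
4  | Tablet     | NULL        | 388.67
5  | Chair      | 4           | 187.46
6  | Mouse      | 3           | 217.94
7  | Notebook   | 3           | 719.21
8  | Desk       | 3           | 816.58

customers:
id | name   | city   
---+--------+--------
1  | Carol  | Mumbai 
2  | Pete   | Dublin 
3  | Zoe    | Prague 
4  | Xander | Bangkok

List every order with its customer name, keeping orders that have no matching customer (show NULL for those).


LEFT JOIN keeps every row from orders (the left table); where customer_id has no match in customers, the customer columns become NULL. Walk through each order:
  - order 1 (Headphones): customer_id=NULL, no match -> kept with NULL
  - order 2 (Pen): customer_id=1 -> matches Carol
  - order 3 (Router): customer_id=1 -> matches Carol
  - order 4 (Tablet): customer_id=NULL, no match -> kept with NULL
  - order 5 (Chair): customer_id=4 -> matches Xander
  - order 6 (Mouse): customer_id=3 -> matches Zoe
  - order 7 (Notebook): customer_id=3 -> matches Zoe
  - order 8 (Desk): customer_id=3 -> matches Zoe
All 8 rows appear; 2 have NULL customer.

SQL:
SELECT a.product, b.name AS customer
FROM orders a
LEFT JOIN customers b ON a.customer_id = b.id

Result:
product    | customer
-----------+---------
Headphones | NULL    
Pen        | Carol   
Router     | Carol   
Tablet     | NULL    
Chair      | Xander  
Mouse      | Zoe     
Notebook   | Zoe     
Desk       | Zoe     


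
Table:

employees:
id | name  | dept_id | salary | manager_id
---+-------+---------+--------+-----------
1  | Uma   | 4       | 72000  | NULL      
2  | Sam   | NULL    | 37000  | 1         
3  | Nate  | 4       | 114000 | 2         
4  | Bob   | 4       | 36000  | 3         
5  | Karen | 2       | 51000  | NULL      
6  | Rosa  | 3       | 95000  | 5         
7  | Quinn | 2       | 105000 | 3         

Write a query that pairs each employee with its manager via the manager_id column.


This is a self-join: employees is joined to a second copy of itself, matching each row's manager_id to another row's id. Use LEFT JOIN so rows with manager_id=NULL are kept.
  - employee 1 (Uma): manager_id=NULL -> NULL
  - employee 2 (Sam): manager_id=1 -> Uma
  - employee 3 (Nate): manager_id=2 -> Sam
  - employee 4 (Bob): manager_id=3 -> Nate
  - employee 5 (Karen): manager_id=NULL -> NULL
  - employee 6 (Rosa): manager_id=5 -> Karen
  - employee 7 (Quinn): manager_id=3 -> Nate

SQL:
SELECT a.name AS item, b.name AS manager
FROM employees a
LEFT JOIN employees b ON a.manager_id = b.id

Result:
item  | manager
------+--------
Uma   | NULL   
Sam   | Uma    
Nate  | Sam    
Bob   | Nate   
Karen | NULL   
Rosa  | Karen  
Quinn | Nate   


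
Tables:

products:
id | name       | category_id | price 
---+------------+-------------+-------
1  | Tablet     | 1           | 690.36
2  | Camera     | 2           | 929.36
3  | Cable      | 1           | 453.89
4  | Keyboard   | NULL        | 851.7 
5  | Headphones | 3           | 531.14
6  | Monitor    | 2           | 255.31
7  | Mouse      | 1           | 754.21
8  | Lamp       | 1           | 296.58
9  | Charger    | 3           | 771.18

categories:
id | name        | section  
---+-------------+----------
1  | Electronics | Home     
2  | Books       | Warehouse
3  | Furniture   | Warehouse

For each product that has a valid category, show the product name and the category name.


INNER JOIN keeps only products rows whose category_id matches an id in categories. Walk through each product:
  - product 1 (Tablet): category_id=1 -> matches Electronics
  - product 2 (Camera): category_id=2 -> matches Books
  - product 3 (Cable): category_id=1 -> matches Electronics
  - product 4 (Keyboard): category_id=NULL, no match -> dropped
  - product 5 (Headphones): category_id=3 -> matches Furniture
  - product 6 (Monitor): category_id=2 -> matches Books
  - product 7 (Mouse): category_id=1 -> matches Electronics
  - product 8 (Lamp): category_id=1 -> matches Electronics
  - product 9 (Charger): category_id=3 -> matches Furniture
So 1 of 9 rows is dropped.

SQL:
SELECT a.name, b.name AS category
FROM products a
INNER JOIN categories b ON a.category_id = b.id

Result:
name       | category   
-----------+------------
Tablet     | Electronics
Camera     | Books      
Cable      | Electronics
Headphones | Furniture  
Monitor    | Books      
Mouse      | Electronics
Lamp       | Electronics
Charger    | Furniture  


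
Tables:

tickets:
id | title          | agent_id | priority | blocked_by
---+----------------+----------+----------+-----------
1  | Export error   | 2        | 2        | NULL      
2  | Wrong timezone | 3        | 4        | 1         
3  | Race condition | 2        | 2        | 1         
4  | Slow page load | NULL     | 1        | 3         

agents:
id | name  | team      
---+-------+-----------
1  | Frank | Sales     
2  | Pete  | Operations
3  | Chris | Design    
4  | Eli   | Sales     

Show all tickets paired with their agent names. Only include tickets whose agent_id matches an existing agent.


INNER JOIN keeps only tickets rows whose agent_id matches an id in agents. Walk through each ticket:
  - ticket 1 (Export error): agent_id=2 -> matches Pete
  - ticket 2 (Wrong timezone): agent_id=3 -> matches Chris
  - ticket 3 (Race condition): agent_id=2 -> matches Pete
  - ticket 4 (Slow page load): agent_id=NULL, no match -> dropped
So 1 of 4 rows is dropped.

SQL:
SELECT a.title, b.name AS agent
FROM tickets a
INNER JOIN agents b ON a.agent_id = b.id

Result:
title          | agent
---------------+------
Export error   | Pete 
Wrong timezone | Chris
Race condition | Pete 


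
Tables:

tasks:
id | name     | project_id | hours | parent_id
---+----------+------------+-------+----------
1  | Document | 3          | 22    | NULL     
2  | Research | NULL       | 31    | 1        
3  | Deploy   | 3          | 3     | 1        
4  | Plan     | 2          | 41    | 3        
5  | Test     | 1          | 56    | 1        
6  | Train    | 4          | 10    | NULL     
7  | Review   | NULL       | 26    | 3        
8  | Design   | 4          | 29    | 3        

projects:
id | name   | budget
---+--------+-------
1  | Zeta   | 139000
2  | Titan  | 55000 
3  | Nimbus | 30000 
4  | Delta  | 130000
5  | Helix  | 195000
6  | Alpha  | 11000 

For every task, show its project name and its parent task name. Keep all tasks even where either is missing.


Two LEFT JOINs from the same base table tasks: one to projects via project_id, one to tasks itself via parent_id. Both are LEFT so every task is preserved.
Match against projects:
  - task 1 (Document): project_id=3 -> matches Nimbus
  - task 2 (Research): project_id=NULL, no match -> kept with NULL
  - task 3 (Deploy): project_id=3 -> matches Nimbus
  - task 4 (Plan): project_id=2 -> matches Titan
  - task 5 (Test): project_id=1 -> matches Zeta
  - task 6 (Train): project_id=4 -> matches Delta
  - task 7 (Review): project_id=NULL, no match -> kept with NULL
  - task 8 (Design): project_id=4 -> matches Delta
Match against tasks (self):
  - task 1 (Document): parent_id=NULL -> NULL
  - task 2 (Research): parent_id=1 -> Document
  - task 3 (Deploy): parent_id=1 -> Document
  - task 4 (Plan): parent_id=3 -> Deploy
  - task 5 (Test): parent_id=1 -> Document
  - task 6 (Train): parent_id=NULL -> NULL
  - task 7 (Review): parent_id=3 -> Deploy
  - task 8 (Design): parent_id=3 -> Deploy

SQL:
SELECT a.name, b.name AS project, c.name AS parent
FROM tasks a
LEFT JOIN projects b ON a.project_id = b.id
LEFT JOIN tasks c ON a.parent_id = c.id

Result:
name     | project | parent  
---------+---------+---------
Document | Nimbus  | NULL    
Research | NULL    | Document
Deploy   | Nimbus  | Document
Plan     | Titan   | Deploy  
Test     | Zeta    | Document
Train    | Delta   | NULL    
Review   | NULL    | Deploy  
Design   | Delta   | Deploy  


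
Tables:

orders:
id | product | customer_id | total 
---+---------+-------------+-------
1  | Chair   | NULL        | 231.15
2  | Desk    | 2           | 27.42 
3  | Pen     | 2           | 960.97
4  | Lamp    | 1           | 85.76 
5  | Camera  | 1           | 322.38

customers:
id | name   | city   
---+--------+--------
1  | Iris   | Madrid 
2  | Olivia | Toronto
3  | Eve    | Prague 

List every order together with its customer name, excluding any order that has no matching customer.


INNER JOIN keeps only orders rows whose customer_id matches an id in customers. Walk through each order:
  - order 1 (Chair): customer_id=NULL, no match -> dropped
  - order 2 (Desk): customer_id=2 -> matches Olivia
  - order 3 (Pen): customer_id=2 -> matches Olivia
  - order 4 (Lamp): customer_id=1 -> matches Iris
  - order 5 (Camera): customer_id=1 -> matches Iris
So 1 of 5 rows is dropped.

SQL:
SELECT a.product, b.name AS customer
FROM orders a
INNER JOIN customers b ON a.customer_id = b.id

Result:
product | customer
--------+---------
Desk    | Olivia  
Pen     | Olivia  
Lamp    | Iris    
Camera  | Iris    


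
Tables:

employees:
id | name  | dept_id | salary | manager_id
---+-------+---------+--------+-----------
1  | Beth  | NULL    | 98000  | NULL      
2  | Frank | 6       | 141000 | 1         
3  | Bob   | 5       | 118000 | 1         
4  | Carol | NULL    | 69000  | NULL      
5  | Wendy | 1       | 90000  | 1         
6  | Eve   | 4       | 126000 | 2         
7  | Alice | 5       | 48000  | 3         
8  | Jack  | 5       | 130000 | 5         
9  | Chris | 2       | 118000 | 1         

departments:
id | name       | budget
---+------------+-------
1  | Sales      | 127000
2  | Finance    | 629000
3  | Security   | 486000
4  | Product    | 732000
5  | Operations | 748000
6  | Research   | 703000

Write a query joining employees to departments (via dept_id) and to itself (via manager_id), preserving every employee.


Two LEFT JOINs from the same base table employees: one to departments via dept_id, one to employees itself via manager_id. Both are LEFT so every employee is preserved.
Match against departments:
  - employee 1 (Beth): dept_id=NULL, no match -> kept with NULL
  - employee 2 (Frank): dept_id=6 -> matches Research
  - employee 3 (Bob): dept_id=5 -> matches Operations
  - employee 4 (Carol): dept_id=NULL, no match -> kept with NULL
  - employee 5 (Wendy): dept_id=1 -> matches Sales
  - employee 6 (Eve): dept_id=4 -> matches Product
  - employee 7 (Alice): dept_id=5 -> matches Operations
  - employee 8 (Jack): dept_id=5 -> matches Operations
  - employee 9 (Chris): dept_id=2 -> matches Finance
Match against employees (self):
  - employee 1 (Beth): manager_id=NULL -> NULL
  - employee 2 (Frank): manager_id=1 -> Beth
  - employee 3 (Bob): manager_id=1 -> Beth
  - employee 4 (Carol): manager_id=NULL -> NULL
  - employee 5 (Wendy): manager_id=1 -> Beth
  - employee 6 (Eve): manager_id=2 -> Frank
  - employee 7 (Alice): manager_id=3 -> Bob
  - employee 8 (Jack): manager_id=5 -> Wendy
  - employee 9 (Chris): manager_id=1 -> Beth

SQL:
SELECT a.name, b.name AS department, c.name AS manager
FROM employees a
LEFT JOIN departments b ON a.dept_id = b.id
LEFT JOIN employees c ON a.manager_id = c.id

Result:
name  | department | manager
------+------------+--------
Beth  | NULL       | NULL   
Frank | Research   | Beth   
Bob   | Operations | Beth   
Carol | NULL       | NULL   
Wendy | Sales      | Beth   
Eve   | Product    | Frank  
Alice | Operations | Bob    
Jack  | Operations | Wendy  
Chris | Finance    | Beth   


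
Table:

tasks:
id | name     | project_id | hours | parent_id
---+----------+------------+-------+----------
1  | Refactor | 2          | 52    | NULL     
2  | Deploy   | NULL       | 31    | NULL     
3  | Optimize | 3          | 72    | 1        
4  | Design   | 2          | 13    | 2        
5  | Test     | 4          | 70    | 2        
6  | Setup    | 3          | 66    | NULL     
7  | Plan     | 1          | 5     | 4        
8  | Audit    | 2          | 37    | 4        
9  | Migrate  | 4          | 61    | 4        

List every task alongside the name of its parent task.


This is a self-join: tasks is joined to a second copy of itself, matching each row's parent_id to another row's id. Use LEFT JOIN so rows with parent_id=NULL are kept.
  - task 1 (Refactor): parent_id=NULL -> NULL
  - task 2 (Deploy): parent_id=NULL -> NULL
  - task 3 (Optimize): parent_id=1 -> Refactor
  - task 4 (Design): parent_id=2 -> Deploy
  - task 5 (Test): parent_id=2 -> Deploy
  - task 6 (Setup): parent_id=NULL -> NULL
  - task 7 (Plan): parent_id=4 -> Design
  - task 8 (Audit): parent_id=4 -> Design
  - task 9 (Migrate): parent_id=4 -> Design

SQL:
SELECT a.name AS item, b.name AS parent
FROM tasks a
LEFT JOIN tasks b ON a.parent_id = b.id

Result:
item     | parent  
---------+---------
Refactor | NULL    
Deploy   | NULL    
Optimize | Refactor
Design   | Deploy  
Test     | Deploy  
Setup    | NULL    
Plan     | Design  
Audit    | Design  
Migrate  | Design  


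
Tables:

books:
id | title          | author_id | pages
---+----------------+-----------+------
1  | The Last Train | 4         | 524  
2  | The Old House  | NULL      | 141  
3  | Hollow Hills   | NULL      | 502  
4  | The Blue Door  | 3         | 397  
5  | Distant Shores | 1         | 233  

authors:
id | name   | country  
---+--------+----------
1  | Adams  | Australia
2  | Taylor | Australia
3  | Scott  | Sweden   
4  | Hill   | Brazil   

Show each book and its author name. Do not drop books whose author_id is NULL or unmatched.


LEFT JOIN keeps every row from books (the left table); where author_id has no match in authors, the author columns become NULL. Walk through each book:
  - book 1 (The Last Train): author_id=4 -> matches Hill
  - book 2 (The Old House): author_id=NULL, no match -> kept with NULL
  - book 3 (Hollow Hills): author_id=NULL, no match -> kept with NULL
  - book 4 (The Blue Door): author_id=3 -> matches Scott
  - book 5 (Distant Shores): author_id=1 -> matches Adams
All 5 rows appear; 2 have NULL author.

SQL:
SELECT a.title, b.name AS author
FROM books a
LEFT JOIN authors b ON a.author_id = b.id

Result:
title          | author
---------------+-------
The Last Train | Hill  
The Old House  | NULL  
Hollow Hills   | NULL  
The Blue Door  | Scott 
Distant Shores | Adams 


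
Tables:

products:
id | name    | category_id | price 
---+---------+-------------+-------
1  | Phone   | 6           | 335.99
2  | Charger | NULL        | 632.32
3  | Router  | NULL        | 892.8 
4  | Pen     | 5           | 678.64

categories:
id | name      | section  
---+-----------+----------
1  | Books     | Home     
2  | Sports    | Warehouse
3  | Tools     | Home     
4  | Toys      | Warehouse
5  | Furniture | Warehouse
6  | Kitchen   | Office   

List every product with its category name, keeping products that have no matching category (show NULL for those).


LEFT JOIN keeps every row from products (the left table); where category_id has no match in categories, the category columns become NULL. Walk through each product:
  - product 1 (Phone): category_id=6 -> matches Kitchen
  - product 2 (Charger): category_id=NULL, no match -> kept with NULL
  - product 3 (Router): category_id=NULL, no match -> kept with NULL
  - product 4 (Pen): category_id=5 -> matches Furniture
All 4 rows appear; 2 have NULL category.

SQL:
SELECT a.name, b.name AS category
FROM products a
LEFT JOIN categories b ON a.category_id = b.id

Result:
name    | category 
--------+----------
Phone   | Kitchen  
Charger | NULL     
Router  | NULL     
Pen     | Furniture


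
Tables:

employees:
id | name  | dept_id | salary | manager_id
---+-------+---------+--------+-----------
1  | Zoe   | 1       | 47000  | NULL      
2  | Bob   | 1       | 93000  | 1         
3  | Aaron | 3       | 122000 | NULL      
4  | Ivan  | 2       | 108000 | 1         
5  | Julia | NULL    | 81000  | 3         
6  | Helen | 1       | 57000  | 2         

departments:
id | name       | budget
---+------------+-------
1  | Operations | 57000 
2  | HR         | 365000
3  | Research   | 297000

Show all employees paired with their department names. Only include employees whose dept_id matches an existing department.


INNER JOIN keeps only employees rows whose dept_id matches an id in departments. Walk through each employee:
  - employee 1 (Zoe): dept_id=1 -> matches Operations
  - employee 2 (Bob): dept_id=1 -> matches Operations
  - employee 3 (Aaron): dept_id=3 -> matches Research
  - employee 4 (Ivan): dept_id=2 -> matches HR
  - employee 5 (Julia): dept_id=NULL, no match -> dropped
  - employee 6 (Helen): dept_id=1 -> matches Operations
So 1 of 6 rows is dropped.

SQL:
SELECT a.name, b.name AS department
FROM employees a
INNER JOIN departments b ON a.dept_id = b.id

Result:
name  | department
------+-----------
Zoe   | Operations
Bob   | Operations
Aaron | Research  
Ivan  | HR        
Helen | Operations


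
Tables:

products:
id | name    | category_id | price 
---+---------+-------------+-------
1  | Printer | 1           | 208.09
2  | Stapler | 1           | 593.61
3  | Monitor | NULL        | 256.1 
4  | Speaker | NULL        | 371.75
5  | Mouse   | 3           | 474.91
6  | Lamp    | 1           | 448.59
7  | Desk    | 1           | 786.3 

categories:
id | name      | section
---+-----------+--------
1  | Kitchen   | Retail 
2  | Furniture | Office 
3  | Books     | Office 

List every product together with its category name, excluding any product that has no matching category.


INNER JOIN keeps only products rows whose category_id matches an id in categories. Walk through each product:
  - product 1 (Printer): category_id=1 -> matches Kitchen
  - product 2 (Stapler): category_id=1 -> matches Kitchen
  - product 3 (Monitor): category_id=NULL, no match -> dropped
  - product 4 (Speaker): category_id=NULL, no match -> dropped
  - product 5 (Mouse): category_id=3 -> matches Books
  - product 6 (Lamp): category_id=1 -> matches Kitchen
  - product 7 (Desk): category_id=1 -> matches Kitchen
So 2 of 7 rows are dropped.

SQL:
SELECT a.name, b.name AS category
FROM products a
INNER JOIN categories b ON a.category_id = b.id

Result:
name    | category
--------+---------
Printer | Kitchen 
Stapler | Kitchen 
Mouse   | Books   
Lamp    | Kitchen 
Desk    | Kitchen 


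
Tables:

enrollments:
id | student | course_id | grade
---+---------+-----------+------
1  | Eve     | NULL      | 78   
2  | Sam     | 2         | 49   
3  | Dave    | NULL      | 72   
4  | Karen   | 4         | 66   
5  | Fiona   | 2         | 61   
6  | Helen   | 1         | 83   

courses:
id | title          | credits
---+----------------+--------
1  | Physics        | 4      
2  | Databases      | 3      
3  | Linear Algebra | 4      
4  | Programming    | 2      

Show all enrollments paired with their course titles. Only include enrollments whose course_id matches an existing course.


INNER JOIN keeps only enrollments rows whose course_id matches an id in courses. Walk through each enrollment:
  - enrollment 1 (Eve): course_id=NULL, no match -> dropped
  - enrollment 2 (Sam): course_id=2 -> matches Databases
  - enrollment 3 (Dave): course_id=NULL, no match -> dropped
  - enrollment 4 (Karen): course_id=4 -> matches Programming
  - enrollment 5 (Fiona): course_id=2 -> matches Databases
  - enrollment 6 (Helen): course_id=1 -> matches Physics
So 2 of 6 rows are dropped.

SQL:
SELECT a.student, b.title AS course
FROM enrollments a
INNER JOIN courses b ON a.course_id = b.id

Result:
student | course     
--------+------------
Sam     | Databases  
Karen   | Programming
Fiona   | Databases  
Helen   | Physics    


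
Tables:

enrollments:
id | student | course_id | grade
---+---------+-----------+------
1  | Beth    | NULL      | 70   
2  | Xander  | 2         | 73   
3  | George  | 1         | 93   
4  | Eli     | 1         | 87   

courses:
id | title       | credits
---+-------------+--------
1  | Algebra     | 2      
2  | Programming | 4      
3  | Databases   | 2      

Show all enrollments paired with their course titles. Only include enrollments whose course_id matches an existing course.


INNER JOIN keeps only enrollments rows whose course_id matches an id in courses. Walk through each enrollment:
  - enrollment 1 (Beth): course_id=NULL, no match -> dropped
  - enrollment 2 (Xander): course_id=2 -> matches Programming
  - enrollment 3 (George): course_id=1 -> matches Algebra
  - enrollment 4 (Eli): course_id=1 -> matches Algebra
So 1 of 4 rows is dropped.

SQL:
SELECT a.student, b.title AS course
FROM enrollments a
INNER JOIN courses b ON a.course_id = b.id

Result:
student | course     
--------+------------
Xander  | Programming
George  | Algebra    
Eli     | Algebra    


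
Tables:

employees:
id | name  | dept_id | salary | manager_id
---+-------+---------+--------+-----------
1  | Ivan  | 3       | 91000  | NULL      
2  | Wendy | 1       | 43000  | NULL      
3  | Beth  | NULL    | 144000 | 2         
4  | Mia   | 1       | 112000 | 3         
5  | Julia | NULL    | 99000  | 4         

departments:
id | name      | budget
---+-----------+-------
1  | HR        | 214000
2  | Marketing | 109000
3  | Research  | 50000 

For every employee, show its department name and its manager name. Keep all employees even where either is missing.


Two LEFT JOINs from the same base table employees: one to departments via dept_id, one to employees itself via manager_id. Both are LEFT so every employee is preserved.
Match against departments:
  - employee 1 (Ivan): dept_id=3 -> matches Research
  - employee 2 (Wendy): dept_id=1 -> matches HR
  - employee 3 (Beth): dept_id=NULL, no match -> kept with NULL
  - employee 4 (Mia): dept_id=1 -> matches HR
  - employee 5 (Julia): dept_id=NULL, no match -> kept with NULL
Match against employees (self):
  - employee 1 (Ivan): manager_id=NULL -> NULL
  - employee 2 (Wendy): manager_id=NULL -> NULL
  - employee 3 (Beth): manager_id=2 -> Wendy
  - employee 4 (Mia): manager_id=3 -> Beth
  - employee 5 (Julia): manager_id=4 -> Mia

SQL:
SELECT a.name, b.name AS department, c.name AS manager
FROM employees a
LEFT JOIN departments b ON a.dept_id = b.id
LEFT JOIN employees c ON a.manager_id = c.id

Result:
name  | department | manager
------+------------+--------
Ivan  | Research   | NULL   
Wendy | HR         | NULL   
Beth  | NULL       | Wendy  
Mia   | HR         | Beth   
Julia | NULL       | Mia    


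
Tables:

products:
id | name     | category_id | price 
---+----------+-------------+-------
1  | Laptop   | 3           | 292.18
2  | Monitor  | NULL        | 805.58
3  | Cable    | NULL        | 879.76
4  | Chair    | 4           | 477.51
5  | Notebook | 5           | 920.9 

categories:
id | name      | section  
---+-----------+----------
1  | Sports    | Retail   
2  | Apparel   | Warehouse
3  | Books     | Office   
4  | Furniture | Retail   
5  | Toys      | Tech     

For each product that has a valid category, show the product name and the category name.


INNER JOIN keeps only products rows whose category_id matches an id in categories. Walk through each product:
  - product 1 (Laptop): category_id=3 -> matches Books
  - product 2 (Monitor): category_id=NULL, no match -> dropped
  - product 3 (Cable): category_id=NULL, no match -> dropped
  - product 4 (Chair): category_id=4 -> matches Furniture
  - product 5 (Notebook): category_id=5 -> matches Toys
So 2 of 5 rows are dropped.

SQL:
SELECT a.name, b.name AS category
FROM products a
INNER JOIN categories b ON a.category_id = b.id

Result:
name     | category 
---------+----------
Laptop   | Books    
Chair    | Furniture
Notebook | Toys     


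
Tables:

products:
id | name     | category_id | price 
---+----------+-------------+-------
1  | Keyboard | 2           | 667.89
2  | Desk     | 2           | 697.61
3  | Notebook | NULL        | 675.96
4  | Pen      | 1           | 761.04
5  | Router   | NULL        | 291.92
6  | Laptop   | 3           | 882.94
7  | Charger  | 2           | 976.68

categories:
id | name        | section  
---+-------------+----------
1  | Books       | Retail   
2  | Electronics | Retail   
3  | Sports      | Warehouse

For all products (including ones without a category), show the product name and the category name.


LEFT JOIN keeps every row from products (the left table); where category_id has no match in categories, the category columns become NULL. Walk through each product:
  - product 1 (Keyboard): category_id=2 -> matches Electronics
  - product 2 (Desk): category_id=2 -> matches Electronics
  - product 3 (Notebook): category_id=NULL, no match -> kept with NULL
  - product 4 (Pen): category_id=1 -> matches Books
  - product 5 (Router): category_id=NULL, no match -> kept with NULL
  - product 6 (Laptop): category_id=3 -> matches Sports
  - product 7 (Charger): category_id=2 -> matches Electronics
All 7 rows appear; 2 have NULL category.

SQL:
SELECT a.name, b.name AS category
FROM products a
LEFT JOIN categories b ON a.category_id = b.id

Result:
name     | category   
---------+------------
Keyboard | Electronics
Desk     | Electronics
Notebook | NULL       
Pen      | Books      
Router   | NULL       
Laptop   | Sports     
Charger  | Electronics
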